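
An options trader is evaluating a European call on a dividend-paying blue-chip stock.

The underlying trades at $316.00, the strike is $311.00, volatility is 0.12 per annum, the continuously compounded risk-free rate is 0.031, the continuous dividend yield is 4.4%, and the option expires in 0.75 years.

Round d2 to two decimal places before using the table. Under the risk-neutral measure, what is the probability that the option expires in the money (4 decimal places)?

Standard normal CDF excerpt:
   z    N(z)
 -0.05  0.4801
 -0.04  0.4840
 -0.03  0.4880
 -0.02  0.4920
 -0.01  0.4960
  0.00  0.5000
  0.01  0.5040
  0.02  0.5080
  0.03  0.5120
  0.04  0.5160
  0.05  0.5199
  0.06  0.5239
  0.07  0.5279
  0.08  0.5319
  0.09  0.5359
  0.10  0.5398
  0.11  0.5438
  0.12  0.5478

σ√T = 0.12·√0.75 = 0.1039
d₁ = [ln(316/311) + (0.031 − 0.044 + 0.12²/2)·0.75] / 0.1039 = [0.0159 − 0.0043] / 0.1039 = 0.1116 → 0.11
d₂ = d₁ − σ√T = 0.1116 − 0.1039 = 0.0077 → 0.01
Pr(exercise) under Q = N(d₂) = 0.5040

0.5040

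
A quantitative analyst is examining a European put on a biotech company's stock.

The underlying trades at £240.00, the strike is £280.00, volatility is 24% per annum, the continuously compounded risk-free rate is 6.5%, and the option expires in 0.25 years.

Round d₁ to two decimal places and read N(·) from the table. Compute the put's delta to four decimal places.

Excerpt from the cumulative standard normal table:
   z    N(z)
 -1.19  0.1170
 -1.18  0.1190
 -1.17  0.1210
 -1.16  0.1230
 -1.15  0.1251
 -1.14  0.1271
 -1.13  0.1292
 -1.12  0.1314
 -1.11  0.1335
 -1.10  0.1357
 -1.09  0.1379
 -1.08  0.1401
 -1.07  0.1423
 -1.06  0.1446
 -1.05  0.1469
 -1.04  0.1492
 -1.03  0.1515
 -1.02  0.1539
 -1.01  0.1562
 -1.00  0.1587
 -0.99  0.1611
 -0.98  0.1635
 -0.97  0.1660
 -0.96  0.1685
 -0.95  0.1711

-0.8621

σ√T = 0.24·√0.25 = 0.1200
ln(S/K) + (r + σ²/2)T = ln(240/280) + (0.065 + 0.24²/2)·0.25 = -0.1542 + 0.0234 = -0.1307
d₁ = -0.1307 / 0.1200 = -1.0892 ⇒ -1.09
N(d₁) = N(-1.09) = 0.1379
Δ_put = N(d₁) − 1 = 0.1379 − 1 = -0.8621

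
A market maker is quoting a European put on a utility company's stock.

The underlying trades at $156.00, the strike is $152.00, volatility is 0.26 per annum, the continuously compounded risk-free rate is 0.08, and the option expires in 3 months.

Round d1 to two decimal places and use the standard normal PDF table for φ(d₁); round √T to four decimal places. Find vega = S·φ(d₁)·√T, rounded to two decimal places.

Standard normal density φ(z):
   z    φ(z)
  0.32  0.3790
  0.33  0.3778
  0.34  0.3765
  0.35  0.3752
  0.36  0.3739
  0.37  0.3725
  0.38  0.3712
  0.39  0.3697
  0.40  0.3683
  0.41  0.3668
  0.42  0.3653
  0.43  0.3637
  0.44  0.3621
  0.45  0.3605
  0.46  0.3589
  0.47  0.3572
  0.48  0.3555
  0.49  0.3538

28.49

T = 0.25;  σ√T = 0.1300
ln(S/K) + (r + σ²/2)T = ln(156/152) + (0.08 + 0.26²/2)·0.25 = 0.0260 + 0.0285 = 0.0544
d₁ = 0.0544 / 0.1300 = 0.4187 ≈ 0.42
√T = √0.25 = 0.5000
φ(d₁) = φ(0.42) = 0.3653
vega = S·φ(d₁)·√T = 156·0.3653·0.5000 = 28.4934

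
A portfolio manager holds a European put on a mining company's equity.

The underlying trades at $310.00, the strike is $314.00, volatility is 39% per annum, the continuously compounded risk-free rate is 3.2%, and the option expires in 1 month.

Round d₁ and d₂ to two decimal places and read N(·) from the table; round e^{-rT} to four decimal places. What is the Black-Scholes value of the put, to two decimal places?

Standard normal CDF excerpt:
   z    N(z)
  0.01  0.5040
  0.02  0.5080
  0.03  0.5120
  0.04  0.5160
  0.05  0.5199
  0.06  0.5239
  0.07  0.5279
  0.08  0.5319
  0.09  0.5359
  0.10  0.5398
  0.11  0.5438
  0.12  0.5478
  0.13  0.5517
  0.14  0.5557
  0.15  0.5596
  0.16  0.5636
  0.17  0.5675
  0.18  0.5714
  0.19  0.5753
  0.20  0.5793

$16.52

σ√T = 0.39·√0.08333 = 0.1126
ln(S/K) + (r + σ²/2)T = ln(310/314) + (0.032 + 0.39²/2)·0.08333 = -0.0128 + 0.0090 = -0.0038
d₁ = -0.0038 / 0.1126 = -0.0339 which rounds to -0.03
d₂ = d₁ − σ√T = -0.0339 − 0.1126 = -0.1465 which rounds to -0.15
e^(−rT) = e^(−0.032·0.08333) = 0.9973
N(−d₂) = N(0.15) = 0.5596;  N(−d₁) = N(0.03) = 0.5120
P = 314·0.9973·0.5596 − 310·0.5120 = 175.2400 − 158.7200 = 16.5200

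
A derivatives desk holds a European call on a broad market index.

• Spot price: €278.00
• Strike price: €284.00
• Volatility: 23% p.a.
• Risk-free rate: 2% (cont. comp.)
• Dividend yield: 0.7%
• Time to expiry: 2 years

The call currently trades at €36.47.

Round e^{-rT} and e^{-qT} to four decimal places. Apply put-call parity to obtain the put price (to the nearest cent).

exp(−qT) = exp(−0.007·2) = 0.9861;  exp(−rT) = exp(−0.02·2) = 0.9608
Put-call parity: C − P = S·e^(−qT) − K·e^(−rT) = 278·0.9861 − 284·0.9608 = 274.1358 − 272.8672 = 1.2686
P = C − (C − P) = 36.47 − (1.2686) = 35.2014

€35.20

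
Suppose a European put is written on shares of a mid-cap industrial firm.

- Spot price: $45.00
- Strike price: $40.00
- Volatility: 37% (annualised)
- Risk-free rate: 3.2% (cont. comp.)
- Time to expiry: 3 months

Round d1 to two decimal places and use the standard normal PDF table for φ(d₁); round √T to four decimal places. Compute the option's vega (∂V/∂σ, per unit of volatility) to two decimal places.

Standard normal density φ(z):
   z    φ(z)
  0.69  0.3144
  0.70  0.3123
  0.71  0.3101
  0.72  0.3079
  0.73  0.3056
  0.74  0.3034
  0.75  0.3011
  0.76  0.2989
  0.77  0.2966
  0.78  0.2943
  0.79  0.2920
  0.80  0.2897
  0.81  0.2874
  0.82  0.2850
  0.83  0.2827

σ√T = 0.37 × 0.5000 = 0.1850
d₁ = [ln(45/40) + (0.032 + ½·0.37²)·0.25] / (σ√T) = (0.1178 + 0.0251) / 0.1850 = 0.7724 → 0.77
√T = √0.25 = 0.5000
φ(d₁) = φ(0.77) = 0.2966
vega = S·φ(d₁)·√T = 45·0.2966·0.5000 = 6.6735
(The call has the same vega.)

6.67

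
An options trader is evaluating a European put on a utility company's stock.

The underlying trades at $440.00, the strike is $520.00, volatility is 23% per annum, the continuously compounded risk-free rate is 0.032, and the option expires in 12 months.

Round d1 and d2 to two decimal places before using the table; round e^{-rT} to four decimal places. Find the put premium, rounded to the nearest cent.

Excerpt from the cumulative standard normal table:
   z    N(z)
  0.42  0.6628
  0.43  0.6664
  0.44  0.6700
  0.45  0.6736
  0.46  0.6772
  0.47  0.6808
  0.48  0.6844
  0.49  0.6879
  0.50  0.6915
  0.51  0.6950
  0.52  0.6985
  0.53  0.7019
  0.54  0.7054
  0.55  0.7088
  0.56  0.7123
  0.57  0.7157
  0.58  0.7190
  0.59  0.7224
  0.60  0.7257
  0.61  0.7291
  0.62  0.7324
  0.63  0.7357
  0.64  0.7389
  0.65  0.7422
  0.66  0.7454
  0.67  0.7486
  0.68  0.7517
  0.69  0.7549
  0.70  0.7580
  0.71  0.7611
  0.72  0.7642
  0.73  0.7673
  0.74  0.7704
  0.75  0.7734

σ√T = 0.23 × 1.0000 = 0.2300
d₁ = [ln(440/520) + (0.032 + 0.23²/2)·1] / 0.2300 = [-0.1671 + 0.0585] / 0.2300 = -0.4722 ⇒ -0.47
d₂ = d₁ − σ√T = -0.4722 − 0.2300 = -0.7022 ⇒ -0.70
e^(−rT) = e^(−0.032·1) = 0.9685
N(−d₂) = N(0.70) = 0.7580;  N(−d₁) = N(0.47) = 0.6808
P = 520·0.9685·0.7580 − 440·0.6808 = 381.7440 − 299.5520 = 82.1920

$82.19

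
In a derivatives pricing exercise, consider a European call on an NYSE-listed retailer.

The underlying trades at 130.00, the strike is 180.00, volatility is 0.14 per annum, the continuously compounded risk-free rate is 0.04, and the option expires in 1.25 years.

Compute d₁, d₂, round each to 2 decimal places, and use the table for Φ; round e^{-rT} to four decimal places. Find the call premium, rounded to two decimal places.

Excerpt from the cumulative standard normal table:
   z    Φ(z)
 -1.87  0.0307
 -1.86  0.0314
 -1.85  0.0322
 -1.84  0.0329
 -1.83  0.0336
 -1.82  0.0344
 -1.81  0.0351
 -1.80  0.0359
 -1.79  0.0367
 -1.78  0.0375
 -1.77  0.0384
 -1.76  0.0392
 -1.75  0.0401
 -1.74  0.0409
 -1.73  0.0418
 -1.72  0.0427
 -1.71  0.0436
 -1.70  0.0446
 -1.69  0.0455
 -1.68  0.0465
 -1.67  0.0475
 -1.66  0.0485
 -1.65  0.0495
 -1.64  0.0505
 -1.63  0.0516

0.41

σ√T = 0.14·√1.25 = 0.1565
d₁ = [ln(130/180) + (0.04 + ½·0.14²)·1.25] / (σ√T) = (-0.3254 + 0.0623) / 0.1565 = -1.6813 → -1.68
d₂ = -1.6813 − 0.1565 = -1.8379 → -1.84
exp(−rT) = exp(−0.04·1.25) = 0.9512
N(d₁) = N(-1.68) = 0.0465;  N(d₂) = N(-1.84) = 0.0329
C = 130·0.0465 − 180·0.9512·0.0329 = 6.0450 − 5.6330 = 0.4120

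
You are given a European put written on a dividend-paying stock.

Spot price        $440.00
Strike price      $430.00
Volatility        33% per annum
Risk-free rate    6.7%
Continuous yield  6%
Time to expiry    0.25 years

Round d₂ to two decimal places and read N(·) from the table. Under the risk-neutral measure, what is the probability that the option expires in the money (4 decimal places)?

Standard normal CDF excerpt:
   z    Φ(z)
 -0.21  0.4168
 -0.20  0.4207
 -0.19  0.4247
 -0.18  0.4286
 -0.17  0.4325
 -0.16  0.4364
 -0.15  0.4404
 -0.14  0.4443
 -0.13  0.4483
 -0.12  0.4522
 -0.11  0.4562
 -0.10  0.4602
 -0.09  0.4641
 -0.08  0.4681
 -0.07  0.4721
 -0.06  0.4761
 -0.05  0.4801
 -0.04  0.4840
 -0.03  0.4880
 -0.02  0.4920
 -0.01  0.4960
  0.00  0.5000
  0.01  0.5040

0.4721

T = 0.25;  σ√T = 0.1650
d₁ = [ln(440/430) + (0.067 − 0.06 + 0.33²/2)·0.25] / 0.1650 = [0.0230 + 0.0154] / 0.1650 = 0.2324 which rounds to 0.23
d₂ = d₁ − σ√T = 0.2324 − 0.1650 = 0.0674 which rounds to 0.07
Risk-neutral Pr[S_T < K] = N(−d₂) = N(-0.07) = 0.4721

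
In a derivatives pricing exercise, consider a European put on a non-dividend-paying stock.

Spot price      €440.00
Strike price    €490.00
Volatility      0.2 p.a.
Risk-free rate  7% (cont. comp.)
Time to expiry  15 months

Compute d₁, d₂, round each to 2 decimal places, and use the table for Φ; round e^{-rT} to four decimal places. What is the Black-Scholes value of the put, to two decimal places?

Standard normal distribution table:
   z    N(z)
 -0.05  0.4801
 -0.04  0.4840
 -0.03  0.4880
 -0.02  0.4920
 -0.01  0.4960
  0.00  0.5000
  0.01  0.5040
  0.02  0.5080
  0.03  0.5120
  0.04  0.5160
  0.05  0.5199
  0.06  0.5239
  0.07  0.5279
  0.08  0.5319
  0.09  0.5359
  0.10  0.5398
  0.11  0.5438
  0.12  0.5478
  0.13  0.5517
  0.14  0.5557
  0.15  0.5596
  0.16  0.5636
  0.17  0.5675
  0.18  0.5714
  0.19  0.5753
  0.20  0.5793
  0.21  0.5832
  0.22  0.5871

€43.59

σ√T = 0.2·√1.25 = 0.2236
d₁ = [ln(440/490) + (0.07 + 0.2²/2)·1.25] / 0.2236 = [-0.1076 + 0.1125] / 0.2236 = 0.0218 → 0.02
d₂ = d₁ − σ√T = 0.0218 − 0.2236 = -0.2018 → -0.20
e^(−rT) = e^(−0.07·1.25) = 0.9162
P = 490·0.9162·N(0.20) − 440·N(-0.02) = 490·0.9162·0.5793 − 440·0.4920 = 260.0698 − 216.4800 = 43.5898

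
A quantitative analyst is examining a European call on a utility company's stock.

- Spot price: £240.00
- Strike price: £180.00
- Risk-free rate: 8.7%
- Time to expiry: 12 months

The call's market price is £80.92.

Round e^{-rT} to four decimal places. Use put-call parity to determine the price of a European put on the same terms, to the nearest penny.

e^(−rT) = e^(−0.087·1) = 0.9167
Put-call parity: C − P = S − K·e^(−rT) = 240 − 180·0.9167 = 240 − 165.0060 = 74.9940
P = C − (C − P) = 80.92 − (74.9940) = 5.9260

£5.93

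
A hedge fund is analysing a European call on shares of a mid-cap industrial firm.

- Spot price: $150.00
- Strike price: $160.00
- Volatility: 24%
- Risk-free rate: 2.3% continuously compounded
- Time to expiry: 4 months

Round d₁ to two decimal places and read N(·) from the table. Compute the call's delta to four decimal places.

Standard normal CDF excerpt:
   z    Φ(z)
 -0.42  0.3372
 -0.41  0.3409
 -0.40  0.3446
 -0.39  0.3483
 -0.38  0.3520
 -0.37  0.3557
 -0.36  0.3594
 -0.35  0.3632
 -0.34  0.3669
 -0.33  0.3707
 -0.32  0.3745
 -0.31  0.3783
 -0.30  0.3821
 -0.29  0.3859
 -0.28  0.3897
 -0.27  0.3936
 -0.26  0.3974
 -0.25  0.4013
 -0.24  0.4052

0.3669

σ√T = 0.24 × 0.5774 = 0.1386
d₁ = [ln(150/160) + (0.023 + 0.24²/2)·0.3333] / 0.1386 = [-0.0645 + 0.0173] / 0.1386 = -0.3412 ⇒ -0.34
N(d₁) = N(-0.34) = 0.3669
Δ_call = N(d₁) = 0.3669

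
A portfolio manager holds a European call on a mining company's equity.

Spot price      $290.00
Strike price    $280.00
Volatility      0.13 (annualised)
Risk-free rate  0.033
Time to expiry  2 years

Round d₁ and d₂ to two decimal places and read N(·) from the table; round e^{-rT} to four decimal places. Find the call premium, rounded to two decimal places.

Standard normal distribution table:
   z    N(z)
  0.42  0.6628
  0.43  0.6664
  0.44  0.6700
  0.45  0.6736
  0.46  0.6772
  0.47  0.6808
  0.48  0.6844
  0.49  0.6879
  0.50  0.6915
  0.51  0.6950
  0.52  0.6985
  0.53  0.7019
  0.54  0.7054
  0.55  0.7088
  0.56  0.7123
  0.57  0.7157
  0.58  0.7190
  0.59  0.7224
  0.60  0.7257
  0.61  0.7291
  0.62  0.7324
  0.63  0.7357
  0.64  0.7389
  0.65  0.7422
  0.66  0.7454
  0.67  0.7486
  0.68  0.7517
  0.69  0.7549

T = 2;  σ√T = 0.1838
d₁ = [ln(290/280) + (0.033 + 0.13²/2)·2] / 0.1838 = [0.0351 + 0.0829] / 0.1838 = 0.6418 which rounds to 0.64
d₂ = d₁ − σ√T = 0.6418 − 0.1838 = 0.4579 which rounds to 0.46
e^(−rT) = e^(−0.033·2) = 0.9361
C = 290·N(0.64) − 280·0.9361·N(0.46) = 290·0.7389 − 280·0.9361·0.6772 = 214.2810 − 177.4995 = 36.7815

$36.78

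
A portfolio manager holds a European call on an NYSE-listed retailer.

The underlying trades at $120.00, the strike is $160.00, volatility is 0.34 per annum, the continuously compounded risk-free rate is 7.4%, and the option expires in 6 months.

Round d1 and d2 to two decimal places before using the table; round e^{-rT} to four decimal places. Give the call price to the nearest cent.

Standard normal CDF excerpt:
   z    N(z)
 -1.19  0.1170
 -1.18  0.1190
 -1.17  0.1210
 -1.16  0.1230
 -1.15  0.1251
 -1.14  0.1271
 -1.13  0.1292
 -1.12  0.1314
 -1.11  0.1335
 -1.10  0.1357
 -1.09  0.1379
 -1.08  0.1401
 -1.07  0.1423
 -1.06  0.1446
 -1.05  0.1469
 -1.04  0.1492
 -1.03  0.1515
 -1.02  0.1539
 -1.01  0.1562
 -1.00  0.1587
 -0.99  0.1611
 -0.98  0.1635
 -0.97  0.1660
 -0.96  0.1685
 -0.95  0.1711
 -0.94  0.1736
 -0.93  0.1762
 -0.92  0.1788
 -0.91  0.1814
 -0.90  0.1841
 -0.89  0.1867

$2.49

σ√T = 0.34·√0.5 = 0.2404
d₁ = [ln(120/160) + (0.074 + 0.34²/2)·0.5] / 0.2404 = [-0.2877 + 0.0659] / 0.2404 = -0.9225 which rounds to -0.92
d₂ = d₁ − σ√T = -0.9225 − 0.2404 = -1.1629 which rounds to -1.16
exp(−rT) = exp(−0.074·0.5) = 0.9637
N(d₁) = N(-0.92) = 0.1788;  N(d₂) = N(-1.16) = 0.1230
C = 120·0.1788 − 160·0.9637·0.1230 = 21.4560 − 18.9656 = 2.4904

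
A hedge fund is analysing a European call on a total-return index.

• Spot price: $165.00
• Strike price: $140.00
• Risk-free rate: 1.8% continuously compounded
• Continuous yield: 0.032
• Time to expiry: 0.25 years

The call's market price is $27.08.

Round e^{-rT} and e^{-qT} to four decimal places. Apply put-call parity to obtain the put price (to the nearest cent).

$2.77

exp(−qT) = exp(−0.032·0.25) = 0.9920;  exp(−rT) = exp(−0.018·0.25) = 0.9955
Put-call parity: C − P = S·e^(−qT) − K·e^(−rT) = 165·0.9920 − 140·0.9955 = 163.6800 − 139.3700 = 24.3100
P = C − (C − P) = 27.08 − (24.3100) = 2.7700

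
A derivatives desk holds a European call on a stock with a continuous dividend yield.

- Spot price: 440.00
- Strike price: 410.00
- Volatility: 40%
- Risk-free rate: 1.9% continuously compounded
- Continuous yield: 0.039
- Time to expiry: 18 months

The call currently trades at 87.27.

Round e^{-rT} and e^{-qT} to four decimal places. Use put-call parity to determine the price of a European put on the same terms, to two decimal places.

70.74

e^(−qT) = e^(−0.039·1.5) = 0.9432;  e^(−rT) = e^(−0.019·1.5) = 0.9719
Put-call parity: C − P = S·e^(−qT) − K·e^(−rT) = 440·0.9432 − 410·0.9719 = 415.0080 − 398.4790 = 16.5290
P = C − (C − P) = 87.27 − (16.5290) = 70.7410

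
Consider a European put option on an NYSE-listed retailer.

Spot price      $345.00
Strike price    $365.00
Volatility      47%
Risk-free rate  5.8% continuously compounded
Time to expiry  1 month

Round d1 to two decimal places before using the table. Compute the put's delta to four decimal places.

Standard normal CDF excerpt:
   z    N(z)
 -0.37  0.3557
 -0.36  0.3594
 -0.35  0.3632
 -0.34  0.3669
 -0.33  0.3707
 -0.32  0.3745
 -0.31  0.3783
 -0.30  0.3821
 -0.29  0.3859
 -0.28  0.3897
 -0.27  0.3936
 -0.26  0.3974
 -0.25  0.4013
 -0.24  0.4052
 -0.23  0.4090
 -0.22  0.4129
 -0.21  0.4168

T = 0.08333;  σ√T = 0.1357
ln(S/K) + (r + σ²/2)T = ln(345/365) + (0.058 + 0.47²/2)·0.08333 = -0.0564 + 0.0140 = -0.0423
d₁ = -0.0423 / 0.1357 = -0.3119 → -0.31
N(d₁) = N(-0.31) = 0.3783
Δ_put = N(d₁) − 1 = 0.3783 − 1 = -0.6217

-0.6217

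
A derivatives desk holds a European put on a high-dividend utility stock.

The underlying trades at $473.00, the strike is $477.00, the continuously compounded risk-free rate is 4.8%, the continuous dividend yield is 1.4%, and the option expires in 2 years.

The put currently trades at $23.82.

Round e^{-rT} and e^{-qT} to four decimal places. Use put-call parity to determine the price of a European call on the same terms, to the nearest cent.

$50.41

exp(−qT) = exp(−0.014·2) = 0.9724;  exp(−rT) = exp(−0.048·2) = 0.9085
Put-call parity: C − P = S·e^(−qT) − K·e^(−rT) = 473·0.9724 − 477·0.9085 = 459.9452 − 433.3545 = 26.5907
C = P + (C − P) = 23.82 + (26.5907) = 50.4107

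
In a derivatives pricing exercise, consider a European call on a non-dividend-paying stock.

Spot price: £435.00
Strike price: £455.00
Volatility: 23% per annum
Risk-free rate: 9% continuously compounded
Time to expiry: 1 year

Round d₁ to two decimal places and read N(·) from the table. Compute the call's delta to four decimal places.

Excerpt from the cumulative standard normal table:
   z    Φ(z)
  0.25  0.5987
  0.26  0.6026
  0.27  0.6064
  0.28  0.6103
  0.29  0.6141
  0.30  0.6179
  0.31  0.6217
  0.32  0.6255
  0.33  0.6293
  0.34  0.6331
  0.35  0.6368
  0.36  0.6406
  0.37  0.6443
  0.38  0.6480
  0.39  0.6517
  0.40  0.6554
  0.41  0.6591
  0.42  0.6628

0.6217

σ√T = 0.23·√1 = 0.2300
d₁ = [ln(435/455) + (0.09 + 0.23²/2)·1] / 0.2300 = [-0.0450 + 0.1164] / 0.2300 = 0.3109 → 0.31
N(d₁) = N(0.31) = 0.6217
Δ_call = N(d₁) = 0.6217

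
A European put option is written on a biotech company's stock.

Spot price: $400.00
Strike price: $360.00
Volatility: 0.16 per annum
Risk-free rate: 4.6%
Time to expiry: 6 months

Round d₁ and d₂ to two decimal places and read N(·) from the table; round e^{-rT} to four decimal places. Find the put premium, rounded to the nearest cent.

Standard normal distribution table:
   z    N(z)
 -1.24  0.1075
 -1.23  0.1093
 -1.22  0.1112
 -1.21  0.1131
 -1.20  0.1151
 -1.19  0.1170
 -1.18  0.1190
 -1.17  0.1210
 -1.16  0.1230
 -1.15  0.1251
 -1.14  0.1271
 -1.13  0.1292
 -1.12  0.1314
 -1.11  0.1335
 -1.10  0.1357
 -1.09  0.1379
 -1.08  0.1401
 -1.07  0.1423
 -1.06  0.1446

σ√T = 0.16 × 0.7071 = 0.1131
ln(S/K) + (r + σ²/2)T = ln(400/360) + (0.046 + 0.16²/2)·0.5 = 0.1054 + 0.0294 = 0.1348
d₁ = 0.1348 / 0.1131 = 1.1911 ⇒ 1.19
d₂ = d₁ − σ√T = 1.1911 − 0.1131 = 1.0780 ⇒ 1.08
e^(−rT) = e^(−0.046·0.5) = 0.9773
N(−d₂) = N(-1.08) = 0.1401;  N(−d₁) = N(-1.19) = 0.1170
P = 360·0.9773·0.1401 − 400·0.1170 = 49.2911 − 46.8000 = 2.4911

$2.49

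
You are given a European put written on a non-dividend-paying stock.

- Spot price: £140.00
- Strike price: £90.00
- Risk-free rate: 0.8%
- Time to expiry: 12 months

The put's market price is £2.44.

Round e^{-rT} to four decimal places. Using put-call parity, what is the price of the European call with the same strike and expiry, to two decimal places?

£53.16

e^(−rT) = e^(−0.008·1) = 0.9920
Put-call parity: C − P = S − K·e^(−rT) = 140 − 90·0.9920 = 140 − 89.2800 = 50.7200
C = P + (C − P) = 2.44 + (50.7200) = 53.1600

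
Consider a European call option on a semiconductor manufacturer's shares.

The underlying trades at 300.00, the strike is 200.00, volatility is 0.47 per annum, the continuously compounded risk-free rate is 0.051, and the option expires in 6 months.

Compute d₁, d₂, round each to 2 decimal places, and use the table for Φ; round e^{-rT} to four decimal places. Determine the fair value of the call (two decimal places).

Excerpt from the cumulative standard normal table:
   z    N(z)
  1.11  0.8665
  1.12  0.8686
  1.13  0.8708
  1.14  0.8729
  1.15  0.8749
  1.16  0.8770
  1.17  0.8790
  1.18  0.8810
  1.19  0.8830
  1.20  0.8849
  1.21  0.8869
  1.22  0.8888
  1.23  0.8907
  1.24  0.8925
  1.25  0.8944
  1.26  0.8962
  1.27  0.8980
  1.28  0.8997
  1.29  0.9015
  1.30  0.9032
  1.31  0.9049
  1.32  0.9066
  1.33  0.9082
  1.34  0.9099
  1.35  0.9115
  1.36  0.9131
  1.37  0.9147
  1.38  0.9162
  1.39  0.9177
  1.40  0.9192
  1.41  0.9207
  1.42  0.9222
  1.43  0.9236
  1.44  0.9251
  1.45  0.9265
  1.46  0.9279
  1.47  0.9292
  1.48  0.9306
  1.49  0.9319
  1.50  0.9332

108.60

σ√T = 0.47·√0.5 = 0.3323
d₁ = [ln(300/200) + (0.051 + 0.47²/2)·0.5] / 0.3323 = [0.4055 + 0.0807] / 0.3323 = 1.4629 ⇒ 1.46
d₂ = d₁ − σ√T = 1.4629 − 0.3323 = 1.1306 ⇒ 1.13
e^(−rT) = e^(−0.051·0.5) = 0.9748
N(d₁) = N(1.46) = 0.9279;  N(d₂) = N(1.13) = 0.8708
C = 300·0.9279 − 200·0.9748·0.8708 = 278.3700 − 169.7712 = 108.5988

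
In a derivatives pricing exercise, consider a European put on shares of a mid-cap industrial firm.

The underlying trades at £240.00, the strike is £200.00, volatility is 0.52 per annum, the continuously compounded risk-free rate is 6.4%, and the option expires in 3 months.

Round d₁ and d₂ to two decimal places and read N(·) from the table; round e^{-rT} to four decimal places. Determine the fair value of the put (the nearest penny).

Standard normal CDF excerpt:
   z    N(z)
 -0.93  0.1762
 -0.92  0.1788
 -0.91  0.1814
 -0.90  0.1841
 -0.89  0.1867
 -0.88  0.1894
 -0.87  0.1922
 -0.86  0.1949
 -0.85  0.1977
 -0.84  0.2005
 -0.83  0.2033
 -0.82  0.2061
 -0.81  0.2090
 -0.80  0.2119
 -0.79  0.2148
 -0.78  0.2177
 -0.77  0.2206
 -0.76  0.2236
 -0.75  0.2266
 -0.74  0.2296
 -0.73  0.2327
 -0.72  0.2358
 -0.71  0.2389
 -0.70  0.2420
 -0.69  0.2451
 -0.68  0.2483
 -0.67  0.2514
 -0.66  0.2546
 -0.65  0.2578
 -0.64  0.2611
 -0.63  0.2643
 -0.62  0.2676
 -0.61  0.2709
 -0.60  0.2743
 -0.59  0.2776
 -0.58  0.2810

£7.21

σ√T = 0.52 × 0.5000 = 0.2600
d₁ = [ln(240/200) + (0.064 + ½·0.52²)·0.25] / (σ√T) = (0.1823 + 0.0498) / 0.2600 = 0.8928 ≈ 0.89
d₂ = 0.8928 − 0.2600 = 0.6328 ≈ 0.63
e^(−rT) = e^(−0.064·0.25) = 0.9841
N(−d₂) = N(-0.63) = 0.2643;  N(−d₁) = N(-0.89) = 0.1867
P = 200·0.9841·0.2643 − 240·0.1867 = 52.0195 − 44.8080 = 7.2115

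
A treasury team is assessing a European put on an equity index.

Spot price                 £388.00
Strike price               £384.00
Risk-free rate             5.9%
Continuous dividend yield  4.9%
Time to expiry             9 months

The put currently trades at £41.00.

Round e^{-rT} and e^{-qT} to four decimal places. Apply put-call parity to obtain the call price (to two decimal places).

£47.62

e^(−qT) = e^(−0.049·0.75) = 0.9639;  e^(−rT) = e^(−0.059·0.75) = 0.9567
Put-call parity: C − P = S·e^(−qT) − K·e^(−rT) = 388·0.9639 − 384·0.9567 = 373.9932 − 367.3728 = 6.6204
C = P + (C − P) = 41.00 + (6.6204) = 47.6204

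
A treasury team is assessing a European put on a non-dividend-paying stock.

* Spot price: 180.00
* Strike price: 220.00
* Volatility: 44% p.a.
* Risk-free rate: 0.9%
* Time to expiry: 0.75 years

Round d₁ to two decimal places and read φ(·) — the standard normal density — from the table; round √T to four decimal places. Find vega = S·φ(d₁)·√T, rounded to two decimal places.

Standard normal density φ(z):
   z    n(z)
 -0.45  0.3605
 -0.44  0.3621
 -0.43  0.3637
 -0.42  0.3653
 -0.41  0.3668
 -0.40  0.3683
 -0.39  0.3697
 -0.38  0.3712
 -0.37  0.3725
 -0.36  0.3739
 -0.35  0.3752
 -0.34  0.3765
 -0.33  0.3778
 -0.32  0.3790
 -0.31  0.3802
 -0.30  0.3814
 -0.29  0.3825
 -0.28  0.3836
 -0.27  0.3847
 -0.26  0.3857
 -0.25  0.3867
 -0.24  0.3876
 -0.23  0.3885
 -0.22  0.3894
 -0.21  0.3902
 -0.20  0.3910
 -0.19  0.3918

σ√T = 0.44·√0.75 = 0.3811
d₁ = [ln(180/220) + (0.009 + 0.44²/2)·0.75] / 0.3811 = [-0.2007 + 0.0793] / 0.3811 = -0.3184 which rounds to -0.32
√T = √0.75 = 0.8660
φ(d₁) = φ(-0.32) = 0.3790
vega = S·φ(d₁)·√T = 180·0.3790·0.8660 = 59.0785

59.08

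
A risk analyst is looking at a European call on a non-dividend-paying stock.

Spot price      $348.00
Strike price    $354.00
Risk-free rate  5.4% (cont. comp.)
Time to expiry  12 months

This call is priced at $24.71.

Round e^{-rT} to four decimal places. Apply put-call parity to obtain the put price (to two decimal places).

exp(−rT) = exp(−0.054·1) = 0.9474
Put-call parity: C − P = S − K·e^(−rT) = 348 − 354·0.9474 = 348 − 335.3796 = 12.6204
P = C − (C − P) = 24.71 − (12.6204) = 12.0896

$12.09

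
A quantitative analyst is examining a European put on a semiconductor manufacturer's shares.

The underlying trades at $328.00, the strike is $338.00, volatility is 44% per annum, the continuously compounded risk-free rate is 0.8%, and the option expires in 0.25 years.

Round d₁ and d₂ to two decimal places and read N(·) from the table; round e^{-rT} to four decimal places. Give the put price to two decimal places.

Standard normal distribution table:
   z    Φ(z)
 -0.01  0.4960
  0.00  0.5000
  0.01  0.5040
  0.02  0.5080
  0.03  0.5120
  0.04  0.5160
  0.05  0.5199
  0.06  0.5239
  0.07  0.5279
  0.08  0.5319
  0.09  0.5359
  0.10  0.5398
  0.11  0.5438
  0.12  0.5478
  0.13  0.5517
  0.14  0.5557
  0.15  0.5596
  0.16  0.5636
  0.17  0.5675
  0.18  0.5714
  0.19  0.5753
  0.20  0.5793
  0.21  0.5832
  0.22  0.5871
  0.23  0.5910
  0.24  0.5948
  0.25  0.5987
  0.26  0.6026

$34.02

T = 0.25;  σ√T = 0.2200
d₁ = [ln(328/338) + (0.008 + 0.44²/2)·0.25] / 0.2200 = [-0.0300 + 0.0262] / 0.2200 = -0.0174 which rounds to -0.02
d₂ = d₁ − σ√T = -0.0174 − 0.2200 = -0.2374 which rounds to -0.24
exp(−rT) = exp(−0.008·0.25) = 0.9980
N(−d₂) = N(0.24) = 0.5948;  N(−d₁) = N(0.02) = 0.5080
P = 338·0.9980·0.5948 − 328·0.5080 = 200.6403 − 166.6240 = 34.0163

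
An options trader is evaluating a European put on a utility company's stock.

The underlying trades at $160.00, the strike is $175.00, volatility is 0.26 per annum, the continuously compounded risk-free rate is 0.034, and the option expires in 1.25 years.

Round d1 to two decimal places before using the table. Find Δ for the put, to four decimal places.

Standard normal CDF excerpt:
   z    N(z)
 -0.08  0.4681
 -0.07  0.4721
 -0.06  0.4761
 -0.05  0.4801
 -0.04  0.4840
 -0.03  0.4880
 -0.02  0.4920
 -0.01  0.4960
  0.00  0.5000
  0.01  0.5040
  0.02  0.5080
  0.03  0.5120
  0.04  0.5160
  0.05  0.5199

σ√T = 0.26 × 1.1180 = 0.2907
d₁ = [ln(160/175) + (0.034 + 0.26²/2)·1.25] / 0.2907 = [-0.0896 + 0.0847] / 0.2907 = -0.0167 → -0.02
N(d₁) = N(-0.02) = 0.4920
Δ_put = N(d₁) − 1 = 0.4920 − 1 = -0.5080

-0.5080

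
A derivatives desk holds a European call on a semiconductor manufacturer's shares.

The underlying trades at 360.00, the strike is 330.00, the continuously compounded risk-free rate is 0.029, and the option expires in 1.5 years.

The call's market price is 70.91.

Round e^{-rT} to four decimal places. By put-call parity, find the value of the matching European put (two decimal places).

26.85

e^(−rT) = e^(−0.029·1.5) = 0.9574
Put-call parity: C − P = S − K·e^(−rT) = 360 − 330·0.9574 = 360 − 315.9420 = 44.0580
P = C − (C − P) = 70.91 − (44.0580) = 26.8520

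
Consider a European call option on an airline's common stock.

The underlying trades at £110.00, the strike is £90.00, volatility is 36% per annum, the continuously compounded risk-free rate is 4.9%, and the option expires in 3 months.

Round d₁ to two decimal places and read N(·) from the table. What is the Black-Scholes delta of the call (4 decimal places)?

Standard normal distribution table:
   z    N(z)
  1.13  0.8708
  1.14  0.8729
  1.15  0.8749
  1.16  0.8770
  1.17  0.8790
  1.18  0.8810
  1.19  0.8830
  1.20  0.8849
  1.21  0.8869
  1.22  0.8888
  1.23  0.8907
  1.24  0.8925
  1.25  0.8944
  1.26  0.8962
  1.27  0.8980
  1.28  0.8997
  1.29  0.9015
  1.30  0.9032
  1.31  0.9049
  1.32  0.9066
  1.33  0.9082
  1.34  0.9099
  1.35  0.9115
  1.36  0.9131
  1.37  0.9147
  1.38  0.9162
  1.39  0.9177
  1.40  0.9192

0.8980

σ√T = 0.36 × 0.5000 = 0.1800
d₁ = [ln(110/90) + (0.049 + 0.36²/2)·0.25] / 0.1800 = [0.2007 + 0.0284] / 0.1800 = 1.2729 → 1.27
N(d₁) = N(1.27) = 0.8980
Δ_call = N(d₁) = 0.8980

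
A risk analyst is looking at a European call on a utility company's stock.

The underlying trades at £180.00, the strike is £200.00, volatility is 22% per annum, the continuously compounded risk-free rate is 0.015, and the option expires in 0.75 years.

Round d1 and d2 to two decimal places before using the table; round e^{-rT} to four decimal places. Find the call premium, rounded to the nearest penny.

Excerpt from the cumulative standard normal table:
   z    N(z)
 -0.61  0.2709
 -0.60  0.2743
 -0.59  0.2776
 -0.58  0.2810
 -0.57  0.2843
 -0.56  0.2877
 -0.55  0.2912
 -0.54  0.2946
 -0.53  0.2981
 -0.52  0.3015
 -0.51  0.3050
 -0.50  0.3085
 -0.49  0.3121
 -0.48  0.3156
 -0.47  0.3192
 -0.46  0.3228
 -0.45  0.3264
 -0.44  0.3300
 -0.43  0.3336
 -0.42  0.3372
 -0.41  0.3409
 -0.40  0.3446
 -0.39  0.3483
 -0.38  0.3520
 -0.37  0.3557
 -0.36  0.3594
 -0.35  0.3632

£7.13

σ√T = 0.22 × 0.8660 = 0.1905
d₁ = [ln(180/200) + (0.015 + ½·0.22²)·0.75] / (σ√T) = (-0.1054 + 0.0294) / 0.1905 = -0.3987 → -0.40
d₂ = -0.3987 − 0.1905 = -0.5892 → -0.59
e^(−rT) = e^(−0.015·0.75) = 0.9888
N(d₁) = N(-0.40) = 0.3446;  N(d₂) = N(-0.59) = 0.2776
C = 180·0.3446 − 200·0.9888·0.2776 = 62.0280 − 54.8982 = 7.1298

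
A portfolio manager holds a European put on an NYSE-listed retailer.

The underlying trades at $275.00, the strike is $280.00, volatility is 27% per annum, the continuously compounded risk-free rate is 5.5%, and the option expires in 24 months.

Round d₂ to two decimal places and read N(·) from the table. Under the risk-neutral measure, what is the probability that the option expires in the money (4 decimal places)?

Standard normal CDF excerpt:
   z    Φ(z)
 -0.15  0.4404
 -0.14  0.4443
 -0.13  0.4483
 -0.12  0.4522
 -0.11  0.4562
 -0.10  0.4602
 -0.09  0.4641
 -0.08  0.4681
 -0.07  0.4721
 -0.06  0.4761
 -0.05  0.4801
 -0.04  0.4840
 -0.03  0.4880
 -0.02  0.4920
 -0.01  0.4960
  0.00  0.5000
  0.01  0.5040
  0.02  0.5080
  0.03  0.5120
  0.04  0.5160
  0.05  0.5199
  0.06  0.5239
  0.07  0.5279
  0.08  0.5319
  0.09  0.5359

0.4801

T = 2;  σ√T = 0.3818
ln(S/K) + (r + σ²/2)T = ln(275/280) + (0.055 + 0.27²/2)·2 = -0.0180 + 0.1829 = 0.1649
d₁ = 0.1649 / 0.3818 = 0.4318 ≈ 0.43
d₂ = d₁ − σ√T = 0.4318 − 0.3818 = 0.0500 ≈ 0.05
Pr(exercise) under Q = N(−d₂) = N(-0.05) = 0.4801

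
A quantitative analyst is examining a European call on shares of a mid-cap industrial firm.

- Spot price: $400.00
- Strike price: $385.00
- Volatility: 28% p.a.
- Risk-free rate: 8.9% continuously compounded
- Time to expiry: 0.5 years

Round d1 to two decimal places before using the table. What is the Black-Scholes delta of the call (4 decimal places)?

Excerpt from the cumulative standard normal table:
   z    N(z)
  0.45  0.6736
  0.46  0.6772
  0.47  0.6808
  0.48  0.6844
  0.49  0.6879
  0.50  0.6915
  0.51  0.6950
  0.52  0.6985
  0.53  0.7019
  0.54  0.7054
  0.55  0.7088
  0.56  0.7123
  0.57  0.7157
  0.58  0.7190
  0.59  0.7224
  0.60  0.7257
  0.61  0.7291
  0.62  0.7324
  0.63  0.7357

σ√T = 0.28·√0.5 = 0.1980
d₁ = [ln(400/385) + (0.089 + 0.28²/2)·0.5] / 0.1980 = [0.0382 + 0.0641] / 0.1980 = 0.5168 ≈ 0.52
N(d₁) = N(0.52) = 0.6985
Δ_call = N(d₁) = 0.6985

0.6985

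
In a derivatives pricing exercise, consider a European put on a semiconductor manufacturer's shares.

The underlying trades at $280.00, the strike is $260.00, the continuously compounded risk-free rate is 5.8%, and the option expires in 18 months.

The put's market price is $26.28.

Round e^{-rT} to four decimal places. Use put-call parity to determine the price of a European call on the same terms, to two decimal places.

exp(−rT) = exp(−0.058·1.5) = 0.9167
Put-call parity: C − P = S − K·e^(−rT) = 280 − 260·0.9167 = 280 − 238.3420 = 41.6580
C = P + (C − P) = 26.28 + (41.6580) = 67.9380

$67.94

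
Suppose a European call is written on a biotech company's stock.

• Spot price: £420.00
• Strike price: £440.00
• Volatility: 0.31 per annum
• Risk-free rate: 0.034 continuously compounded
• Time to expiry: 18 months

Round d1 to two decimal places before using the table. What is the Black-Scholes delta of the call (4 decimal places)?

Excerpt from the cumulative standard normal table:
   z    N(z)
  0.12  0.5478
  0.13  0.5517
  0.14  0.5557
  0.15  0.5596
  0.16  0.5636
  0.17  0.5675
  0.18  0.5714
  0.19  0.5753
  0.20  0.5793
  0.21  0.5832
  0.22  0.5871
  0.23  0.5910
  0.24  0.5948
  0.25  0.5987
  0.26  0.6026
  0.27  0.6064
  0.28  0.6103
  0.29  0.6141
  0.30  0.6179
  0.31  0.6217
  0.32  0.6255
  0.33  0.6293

0.5793

σ√T = 0.31·√1.5 = 0.3797
d₁ = [ln(420/440) + (0.034 + 0.31²/2)·1.5] / 0.3797 = [-0.0465 + 0.1231] / 0.3797 = 0.2016 which rounds to 0.20
N(d₁) = N(0.20) = 0.5793
Δ_call = N(d₁) = 0.5793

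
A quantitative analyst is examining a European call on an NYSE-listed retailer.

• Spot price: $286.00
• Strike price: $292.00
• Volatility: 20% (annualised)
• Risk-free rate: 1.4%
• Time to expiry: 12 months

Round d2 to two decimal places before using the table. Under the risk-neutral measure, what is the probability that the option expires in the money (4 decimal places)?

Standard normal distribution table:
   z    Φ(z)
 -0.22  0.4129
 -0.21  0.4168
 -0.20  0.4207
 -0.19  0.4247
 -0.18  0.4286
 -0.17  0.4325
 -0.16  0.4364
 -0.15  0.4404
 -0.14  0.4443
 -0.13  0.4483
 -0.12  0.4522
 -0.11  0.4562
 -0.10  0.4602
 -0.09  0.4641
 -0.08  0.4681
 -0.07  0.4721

0.4483

σ√T = 0.2 × 1.0000 = 0.2000
d₁ = [ln(286/292) + (0.014 + 0.2²/2)·1] / 0.2000 = [-0.0208 + 0.0340] / 0.2000 = 0.0662 → 0.07
d₂ = d₁ − σ√T = 0.0662 − 0.2000 = -0.1338 → -0.13
Pr(exercise) under Q = N(d₂) = 0.4483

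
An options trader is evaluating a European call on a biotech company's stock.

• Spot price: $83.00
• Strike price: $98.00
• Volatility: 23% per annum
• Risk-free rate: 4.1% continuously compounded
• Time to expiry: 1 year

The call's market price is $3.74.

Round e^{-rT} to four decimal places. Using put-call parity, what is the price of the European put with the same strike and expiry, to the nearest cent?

exp(−rT) = exp(−0.041·1) = 0.9598
Put-call parity: C − P = S − K·e^(−rT) = 83 − 98·0.9598 = 83 − 94.0604 = -11.0604
P = C − (C − P) = 3.74 − (-11.0604) = 14.8004

$14.80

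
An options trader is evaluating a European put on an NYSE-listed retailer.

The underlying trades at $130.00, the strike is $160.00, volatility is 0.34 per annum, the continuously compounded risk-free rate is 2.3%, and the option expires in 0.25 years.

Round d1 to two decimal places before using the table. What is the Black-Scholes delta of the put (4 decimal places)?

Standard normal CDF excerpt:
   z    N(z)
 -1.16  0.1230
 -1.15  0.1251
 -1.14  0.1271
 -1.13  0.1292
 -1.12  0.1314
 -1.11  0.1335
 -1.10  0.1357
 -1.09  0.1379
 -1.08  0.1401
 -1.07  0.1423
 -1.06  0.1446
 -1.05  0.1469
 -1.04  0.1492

-0.8643

σ√T = 0.34·√0.25 = 0.1700
d₁ = [ln(130/160) + (0.023 + ½·0.34²)·0.25] / (σ√T) = (-0.2076 + 0.0202) / 0.1700 = -1.1026 → -1.10
N(d₁) = N(-1.10) = 0.1357
Δ_put = N(d₁) − 1 = 0.1357 − 1 = -0.8643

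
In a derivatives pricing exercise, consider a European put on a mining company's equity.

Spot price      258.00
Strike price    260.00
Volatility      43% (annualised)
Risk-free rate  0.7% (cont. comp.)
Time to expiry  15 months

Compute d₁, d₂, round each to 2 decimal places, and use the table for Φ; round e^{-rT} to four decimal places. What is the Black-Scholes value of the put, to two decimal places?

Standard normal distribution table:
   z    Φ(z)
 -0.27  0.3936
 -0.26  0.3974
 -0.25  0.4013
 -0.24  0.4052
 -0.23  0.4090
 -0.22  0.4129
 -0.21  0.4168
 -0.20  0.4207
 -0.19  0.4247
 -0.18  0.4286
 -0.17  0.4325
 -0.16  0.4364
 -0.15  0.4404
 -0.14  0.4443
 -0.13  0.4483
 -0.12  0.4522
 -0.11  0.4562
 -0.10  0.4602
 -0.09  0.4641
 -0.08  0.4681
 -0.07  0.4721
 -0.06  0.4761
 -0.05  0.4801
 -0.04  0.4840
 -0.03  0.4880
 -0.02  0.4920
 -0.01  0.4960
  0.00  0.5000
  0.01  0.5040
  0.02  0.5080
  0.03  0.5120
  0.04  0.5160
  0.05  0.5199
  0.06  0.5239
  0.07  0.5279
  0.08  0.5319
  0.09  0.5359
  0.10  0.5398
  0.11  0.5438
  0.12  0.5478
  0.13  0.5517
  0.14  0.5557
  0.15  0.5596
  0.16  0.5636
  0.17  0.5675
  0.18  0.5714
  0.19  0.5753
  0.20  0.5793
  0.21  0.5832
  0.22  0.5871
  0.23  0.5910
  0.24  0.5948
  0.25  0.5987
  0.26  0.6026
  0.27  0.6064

48.76

σ√T = 0.43 × 1.1180 = 0.4808
d₁ = [ln(258/260) + (0.007 + ½·0.43²)·1.25] / (σ√T) = (-0.0077 + 0.1243) / 0.4808 = 0.2425 → 0.24
d₂ = 0.2425 − 0.4808 = -0.2382 → -0.24
exp(−rT) = exp(−0.007·1.25) = 0.9913
N(−d₂) = N(0.24) = 0.5948;  N(−d₁) = N(-0.24) = 0.4052
P = 260·0.9913·0.5948 − 258·0.4052 = 153.3026 − 104.5416 = 48.7610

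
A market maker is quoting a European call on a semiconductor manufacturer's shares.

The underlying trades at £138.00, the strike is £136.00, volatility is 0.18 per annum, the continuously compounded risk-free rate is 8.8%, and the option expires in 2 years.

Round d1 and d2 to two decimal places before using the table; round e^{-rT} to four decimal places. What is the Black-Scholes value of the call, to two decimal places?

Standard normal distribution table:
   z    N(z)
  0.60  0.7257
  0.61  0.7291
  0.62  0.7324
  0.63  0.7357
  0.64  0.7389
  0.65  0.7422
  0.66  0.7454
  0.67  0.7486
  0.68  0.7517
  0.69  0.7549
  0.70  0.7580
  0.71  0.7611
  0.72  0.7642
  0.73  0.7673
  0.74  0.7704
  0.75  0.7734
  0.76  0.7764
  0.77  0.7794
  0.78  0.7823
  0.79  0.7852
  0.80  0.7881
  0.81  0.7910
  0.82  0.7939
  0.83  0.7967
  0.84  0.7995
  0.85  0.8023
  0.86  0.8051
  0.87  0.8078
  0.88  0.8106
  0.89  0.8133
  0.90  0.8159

σ√T = 0.18·√2 = 0.2546
d₁ = [ln(138/136) + (0.088 + 0.18²/2)·2] / 0.2546 = [0.0146 + 0.2084] / 0.2546 = 0.8760 → 0.88
d₂ = d₁ − σ√T = 0.8760 − 0.2546 = 0.6215 → 0.62
exp(−rT) = exp(−0.088·2) = 0.8386
N(d₁) = N(0.88) = 0.8106;  N(d₂) = N(0.62) = 0.7324
C = 138·0.8106 − 136·0.8386·0.7324 = 111.8628 − 83.5299 = 28.3329

£28.33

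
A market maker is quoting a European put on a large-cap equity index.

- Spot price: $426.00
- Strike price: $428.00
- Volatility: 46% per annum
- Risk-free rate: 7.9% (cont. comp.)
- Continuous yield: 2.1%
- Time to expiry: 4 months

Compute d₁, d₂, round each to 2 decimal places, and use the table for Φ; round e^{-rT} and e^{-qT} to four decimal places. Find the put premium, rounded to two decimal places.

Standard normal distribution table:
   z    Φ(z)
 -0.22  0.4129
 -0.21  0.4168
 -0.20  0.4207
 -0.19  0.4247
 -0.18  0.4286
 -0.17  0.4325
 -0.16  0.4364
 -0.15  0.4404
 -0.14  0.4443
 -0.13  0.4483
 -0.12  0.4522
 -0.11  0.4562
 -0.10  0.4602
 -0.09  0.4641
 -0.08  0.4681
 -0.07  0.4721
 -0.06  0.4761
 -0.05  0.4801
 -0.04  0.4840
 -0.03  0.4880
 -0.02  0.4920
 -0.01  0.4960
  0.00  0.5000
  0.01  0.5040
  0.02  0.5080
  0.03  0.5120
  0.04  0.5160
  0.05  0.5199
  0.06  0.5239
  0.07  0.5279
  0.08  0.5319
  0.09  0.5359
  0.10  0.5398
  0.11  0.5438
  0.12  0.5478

σ√T = 0.46·√0.3333 = 0.2656
ln(S/K) + (r − q + σ²/2)T = ln(426/428) + (0.079 − 0.021 + 0.46²/2)·0.3333 = -0.0047 + 0.0546 = 0.0499
d₁ = 0.0499 / 0.2656 = 0.1880 → 0.19
d₂ = d₁ − σ√T = 0.1880 − 0.2656 = -0.0776 → -0.08
exp(−qT) = exp(−0.021·0.3333) = 0.9930;  exp(−rT) = exp(−0.079·0.3333) = 0.9740
N(−d₂) = N(0.08) = 0.5319;  N(−d₁) = N(-0.19) = 0.4247
P = 428·0.9740·0.5319 − 426·0.9930·0.4247 = 221.7342 − 179.6557 = 42.0785

$42.08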